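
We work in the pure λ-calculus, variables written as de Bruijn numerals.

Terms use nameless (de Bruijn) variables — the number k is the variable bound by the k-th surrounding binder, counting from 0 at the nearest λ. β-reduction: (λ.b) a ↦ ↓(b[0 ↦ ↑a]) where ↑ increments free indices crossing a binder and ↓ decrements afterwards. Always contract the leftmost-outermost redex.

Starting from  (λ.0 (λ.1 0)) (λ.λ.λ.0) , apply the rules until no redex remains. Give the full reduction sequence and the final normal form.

Answer: normal form = λ.λ.0  (in 2 steps)

Working:
  start: (λ.0 (λ.1 0)) (λ.λ.λ.0)
  [1] (λ.λ.λ.0) (λ.(λ.λ.λ.0) 0)
  [2] λ.λ.0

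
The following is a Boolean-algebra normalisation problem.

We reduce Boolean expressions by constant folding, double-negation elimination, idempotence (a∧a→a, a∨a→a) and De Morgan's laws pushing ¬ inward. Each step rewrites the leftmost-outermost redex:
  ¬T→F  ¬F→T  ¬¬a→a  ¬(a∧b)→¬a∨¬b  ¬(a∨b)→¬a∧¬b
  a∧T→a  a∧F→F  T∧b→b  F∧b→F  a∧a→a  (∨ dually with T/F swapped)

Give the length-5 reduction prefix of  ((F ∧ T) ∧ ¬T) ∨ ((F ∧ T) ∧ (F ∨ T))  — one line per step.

  start: ((F ∧ T) ∧ ¬T) ∨ ((F ∧ T) ∧ (F ∨ T))
  →1  (F ∧ ¬T) ∨ ((F ∧ T) ∧ (F ∨ T))
  →2  F ∨ ((F ∧ T) ∧ (F ∨ T))
  →3  (F ∧ T) ∧ (F ∨ T)
  →4  F ∧ (F ∨ T)
  →5  F

Answer: after 5 steps: F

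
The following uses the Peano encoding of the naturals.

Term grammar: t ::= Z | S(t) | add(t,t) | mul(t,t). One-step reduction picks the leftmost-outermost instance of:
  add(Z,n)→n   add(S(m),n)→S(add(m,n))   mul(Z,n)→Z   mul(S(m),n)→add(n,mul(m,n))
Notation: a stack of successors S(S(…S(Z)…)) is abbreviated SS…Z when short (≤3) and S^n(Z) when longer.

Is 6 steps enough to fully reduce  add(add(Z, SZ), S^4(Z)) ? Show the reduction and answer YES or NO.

Answer: YES — reaches normal form S^5(Z) in 3 ≤ 6 steps

Working:
  start: add(add(Z, SZ), S^4(Z))
  →1  add(SZ, S^4(Z))
  →2  S(add(Z, S^4(Z)))
  →3  S^5(Z)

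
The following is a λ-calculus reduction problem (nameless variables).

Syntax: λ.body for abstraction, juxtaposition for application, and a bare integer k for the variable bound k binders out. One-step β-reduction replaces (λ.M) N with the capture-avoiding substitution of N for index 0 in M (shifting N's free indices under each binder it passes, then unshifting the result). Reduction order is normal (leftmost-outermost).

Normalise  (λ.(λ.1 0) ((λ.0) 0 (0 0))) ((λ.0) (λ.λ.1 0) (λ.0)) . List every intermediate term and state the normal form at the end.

Answer: normal form = λ.0  (in 18 steps)

Working:
  start: (λ.(λ.1 0) ((λ.0) 0 (0 0))) ((λ.0) (λ.λ.1 0) (λ.0))
  [1] (λ.(λ.0) (λ.λ.1 0) (λ.0) 0) ((λ.0) ((λ.0) (λ.λ.1 0) (λ.0)) ((λ.0) (λ.λ.1 0) (λ.0) ((λ.0) (λ.λ.1 0) (λ.0))))
  [2] (λ.0) (λ.λ.1 0) (λ.0) ((λ.0) ((λ.0) (λ.λ.1 0) (λ.0)) ((λ.0) (λ.λ.1 0) (λ.0) ((λ.0) (λ.λ.1 0) (λ.0))))
  [3] (λ.λ.1 0) (λ.0) ((λ.0) ((λ.0) (λ.λ.1 0) (λ.0)) ((λ.0) (λ.λ.1 0) (λ.0) ((λ.0) (λ.λ.1 0) (λ.0))))
  [4] (λ.(λ.0) 0) ((λ.0) ((λ.0) (λ.λ.1 0) (λ.0)) ((λ.0) (λ.λ.1 0) (λ.0) ((λ.0) (λ.λ.1 0) (λ.0))))
  [5] (λ.0) ((λ.0) ((λ.0) (λ.λ.1 0) (λ.0)) ((λ.0) (λ.λ.1 0) (λ.0) ((λ.0) (λ.λ.1 0) (λ.0))))
  [6] (λ.0) ((λ.0) (λ.λ.1 0) (λ.0)) ((λ.0) (λ.λ.1 0) (λ.0) ((λ.0) (λ.λ.1 0) (λ.0)))
  [7] (λ.0) (λ.λ.1 0) (λ.0) ((λ.0) (λ.λ.1 0) (λ.0) ((λ.0) (λ.λ.1 0) (λ.0)))
  [8] (λ.λ.1 0) (λ.0) ((λ.0) (λ.λ.1 0) (λ.0) ((λ.0) (λ.λ.1 0) (λ.0)))
  [9] (λ.(λ.0) 0) ((λ.0) (λ.λ.1 0) (λ.0) ((λ.0) (λ.λ.1 0) (λ.0)))
  [10] (λ.0) ((λ.0) (λ.λ.1 0) (λ.0) ((λ.0) (λ.λ.1 0) (λ.0)))
  [11] (λ.0) (λ.λ.1 0) (λ.0) ((λ.0) (λ.λ.1 0) (λ.0))
  [12] (λ.λ.1 0) (λ.0) ((λ.0) (λ.λ.1 0) (λ.0))
  [13] (λ.(λ.0) 0) ((λ.0) (λ.λ.1 0) (λ.0))
  [14] (λ.0) ((λ.0) (λ.λ.1 0) (λ.0))
  [15] (λ.0) (λ.λ.1 0) (λ.0)
  [16] (λ.λ.1 0) (λ.0)
  [17] λ.(λ.0) 0
  [18] λ.0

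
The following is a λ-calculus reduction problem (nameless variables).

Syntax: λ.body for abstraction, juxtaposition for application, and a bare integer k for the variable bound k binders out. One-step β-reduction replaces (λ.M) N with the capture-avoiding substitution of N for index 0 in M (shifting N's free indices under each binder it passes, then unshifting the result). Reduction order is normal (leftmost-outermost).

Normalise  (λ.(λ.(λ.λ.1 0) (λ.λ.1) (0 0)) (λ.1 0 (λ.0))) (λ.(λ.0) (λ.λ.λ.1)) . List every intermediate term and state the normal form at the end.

Answer: normal form = λ.λ.λ.1  (in 9 steps)

Working:
  start: (λ.(λ.(λ.λ.1 0) (λ.λ.1) (0 0)) (λ.1 0 (λ.0))) (λ.(λ.0) (λ.λ.λ.1))
  step 1: (λ.(λ.λ.1 0) (λ.λ.1) (0 0)) (λ.(λ.(λ.0) (λ.λ.λ.1)) 0 (λ.0))
  step 2: (λ.λ.1 0) (λ.λ.1) ((λ.(λ.(λ.0) (λ.λ.λ.1)) 0 (λ.0)) (λ.(λ.(λ.0) (λ.λ.λ.1)) 0 (λ.0)))
  step 3: (λ.(λ.λ.1) 0) ((λ.(λ.(λ.0) (λ.λ.λ.1)) 0 (λ.0)) (λ.(λ.(λ.0) (λ.λ.λ.1)) 0 (λ.0)))
  step 4: (λ.λ.1) ((λ.(λ.(λ.0) (λ.λ.λ.1)) 0 (λ.0)) (λ.(λ.(λ.0) (λ.λ.λ.1)) 0 (λ.0)))
  step 5: λ.(λ.(λ.(λ.0) (λ.λ.λ.1)) 0 (λ.0)) (λ.(λ.(λ.0) (λ.λ.λ.1)) 0 (λ.0))
  step 6: λ.(λ.(λ.0) (λ.λ.λ.1)) (λ.(λ.(λ.0) (λ.λ.λ.1)) 0 (λ.0)) (λ.0)
  step 7: λ.(λ.0) (λ.λ.λ.1) (λ.0)
  step 8: λ.(λ.λ.λ.1) (λ.0)
  step 9: λ.λ.λ.1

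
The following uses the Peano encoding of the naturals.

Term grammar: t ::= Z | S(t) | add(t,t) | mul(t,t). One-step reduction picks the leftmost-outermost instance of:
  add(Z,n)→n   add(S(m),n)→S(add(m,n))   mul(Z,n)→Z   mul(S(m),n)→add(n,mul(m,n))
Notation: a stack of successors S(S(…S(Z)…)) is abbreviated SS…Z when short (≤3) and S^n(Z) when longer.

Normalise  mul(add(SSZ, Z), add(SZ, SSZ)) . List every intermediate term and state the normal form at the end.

  start: mul(add(SSZ, Z), add(SZ, SSZ))
  →1  mul(S(add(SZ, Z)), add(SZ, SSZ))
  →2  add(add(SZ, SSZ), mul(add(SZ, Z), add(SZ, SSZ)))
  →3  add(S(add(Z, SSZ)), mul(add(SZ, Z), add(SZ, SSZ)))
  →4  S(add(add(Z, SSZ), mul(add(SZ, Z), add(SZ, SSZ))))
  →5  S(add(SSZ, mul(add(SZ, Z), add(SZ, SSZ))))
  →6  S(S(add(SZ, mul(add(SZ, Z), add(SZ, SSZ)))))
  →7  S(S(S(add(Z, mul(add(SZ, Z), add(SZ, SSZ))))))
  →8  S(S(S(mul(add(SZ, Z), add(SZ, SSZ)))))
  →9  S(S(S(mul(S(add(Z, Z)), add(SZ, SSZ)))))
  →10  S(S(S(add(add(SZ, SSZ), mul(add(Z, Z), add(SZ, SSZ))))))
  →11  S(S(S(add(S(add(Z, SSZ)), mul(add(Z, Z), add(SZ, SSZ))))))
  →12  S(S(S(S(add(add(Z, SSZ), mul(add(Z, Z), add(SZ, SSZ)))))))
  →13  S(S(S(S(add(SSZ, mul(add(Z, Z), add(SZ, SSZ)))))))
  →14  S(S(S(S(S(add(SZ, mul(add(Z, Z), add(SZ, SSZ))))))))
  →15  S(S(S(S(S(S(add(Z, mul(add(Z, Z), add(SZ, SSZ)))))))))
  →16  S(S(S(S(S(S(mul(add(Z, Z), add(SZ, SSZ))))))))
  →17  S(S(S(S(S(S(mul(Z, add(SZ, SSZ))))))))
  →18  S^6(Z)

Answer: normal form = S^6(Z)  (in 18 steps)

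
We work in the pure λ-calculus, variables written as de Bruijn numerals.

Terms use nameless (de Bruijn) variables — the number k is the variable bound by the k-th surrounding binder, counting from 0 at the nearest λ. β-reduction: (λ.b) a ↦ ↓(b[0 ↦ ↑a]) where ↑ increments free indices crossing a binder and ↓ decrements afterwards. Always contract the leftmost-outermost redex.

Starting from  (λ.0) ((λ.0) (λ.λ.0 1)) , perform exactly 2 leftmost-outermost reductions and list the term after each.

  start: (λ.0) ((λ.0) (λ.λ.0 1))
  →1  (λ.0) (λ.λ.0 1)
  →2  λ.λ.0 1

Answer: after 2 steps: λ.λ.0 1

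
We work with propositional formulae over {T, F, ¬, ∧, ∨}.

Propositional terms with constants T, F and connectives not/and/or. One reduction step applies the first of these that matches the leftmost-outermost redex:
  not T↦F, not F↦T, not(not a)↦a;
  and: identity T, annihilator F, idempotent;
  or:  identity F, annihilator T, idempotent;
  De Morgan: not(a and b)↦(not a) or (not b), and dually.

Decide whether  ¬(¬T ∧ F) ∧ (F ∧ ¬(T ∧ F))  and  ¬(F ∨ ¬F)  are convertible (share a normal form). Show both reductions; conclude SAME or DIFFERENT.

Term A:
  start: ¬(¬T ∧ F) ∧ (F ∧ ¬(T ∧ F))
  →1  (¬¬T ∨ ¬F) ∧ (F ∧ ¬(T ∧ F))
  →2  (T ∨ ¬F) ∧ (F ∧ ¬(T ∧ F))
  →3  T ∧ (F ∧ ¬(T ∧ F))
  →4  F ∧ ¬(T ∧ F)
  →5  F

Term B:
  start: ¬(F ∨ ¬F)
  →1  ¬F ∧ ¬¬F
  →2  T ∧ ¬¬F
  →3  ¬¬F
  →4  F

Answer: SAME — A ⇓ F, B ⇓ F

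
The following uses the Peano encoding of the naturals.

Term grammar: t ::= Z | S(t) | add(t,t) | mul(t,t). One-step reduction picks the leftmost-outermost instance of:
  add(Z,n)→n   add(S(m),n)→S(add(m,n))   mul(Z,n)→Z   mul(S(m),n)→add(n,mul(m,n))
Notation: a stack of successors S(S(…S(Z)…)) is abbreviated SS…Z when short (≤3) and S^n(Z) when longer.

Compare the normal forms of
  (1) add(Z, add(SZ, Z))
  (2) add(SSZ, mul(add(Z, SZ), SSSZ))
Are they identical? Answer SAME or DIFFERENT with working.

Term A:
  start: add(Z, add(SZ, Z))
  →1  add(SZ, Z)
  →2  S(add(Z, Z))
  →3  SZ

Term B:
  start: add(SSZ, mul(add(Z, SZ), SSSZ))
  →1  S(add(SZ, mul(add(Z, SZ), SSSZ)))
  →2  S(S(add(Z, mul(add(Z, SZ), SSSZ))))
  →3  S(S(mul(add(Z, SZ), SSSZ)))
  →4  S(S(mul(SZ, SSSZ)))
  →5  S(S(add(SSSZ, mul(Z, SSSZ))))
  →6  S(S(S(add(SSZ, mul(Z, SSSZ)))))
  →7  S(S(S(S(add(SZ, mul(Z, SSSZ))))))
  →8  S(S(S(S(S(add(Z, mul(Z, SSSZ)))))))
  →9  S(S(S(S(S(mul(Z, SSSZ))))))
  →10  S^5(Z)

Answer: DIFFERENT — A ⇓ SZ, B ⇓ S^5(Z)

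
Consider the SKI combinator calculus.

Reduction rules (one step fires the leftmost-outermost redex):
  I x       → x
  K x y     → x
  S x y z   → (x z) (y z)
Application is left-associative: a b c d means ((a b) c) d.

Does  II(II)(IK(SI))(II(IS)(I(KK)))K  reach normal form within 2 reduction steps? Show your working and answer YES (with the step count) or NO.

Answer: NO — after 2 steps the term is II(IK(SI))(II(IS)(I(KK)))K, not yet normal

Working:
  start: II(II)(IK(SI))(II(IS)(I(KK)))K
  [1] I(II)(IK(SI))(II(IS)(I(KK)))K
  [2] II(IK(SI))(II(IS)(I(KK)))K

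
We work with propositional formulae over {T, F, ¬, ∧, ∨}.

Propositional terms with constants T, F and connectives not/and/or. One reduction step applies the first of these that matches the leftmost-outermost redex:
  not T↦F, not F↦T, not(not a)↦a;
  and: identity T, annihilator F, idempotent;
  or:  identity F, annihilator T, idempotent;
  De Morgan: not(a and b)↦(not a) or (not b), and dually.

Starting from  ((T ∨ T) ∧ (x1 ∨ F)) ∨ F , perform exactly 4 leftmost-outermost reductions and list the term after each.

Answer: after 4 steps: x1

Derivation:
  start: ((T ∨ T) ∧ (x1 ∨ F)) ∨ F
  →1  (T ∨ T) ∧ (x1 ∨ F)
  →2  T ∧ (x1 ∨ F)
  →3  x1 ∨ F
  →4  x1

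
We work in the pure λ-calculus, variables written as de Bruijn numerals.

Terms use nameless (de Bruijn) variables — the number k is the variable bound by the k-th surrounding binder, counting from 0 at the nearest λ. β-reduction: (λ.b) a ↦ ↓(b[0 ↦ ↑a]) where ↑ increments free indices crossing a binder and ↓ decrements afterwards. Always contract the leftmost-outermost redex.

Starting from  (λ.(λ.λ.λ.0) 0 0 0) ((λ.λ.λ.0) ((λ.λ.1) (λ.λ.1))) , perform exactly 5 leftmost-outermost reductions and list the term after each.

Answer: after 5 steps: λ.λ.0

Working:
  start: (λ.(λ.λ.λ.0) 0 0 0) ((λ.λ.λ.0) ((λ.λ.1) (λ.λ.1)))
  step 1: (λ.λ.λ.0) ((λ.λ.λ.0) ((λ.λ.1) (λ.λ.1))) ((λ.λ.λ.0) ((λ.λ.1) (λ.λ.1))) ((λ.λ.λ.0) ((λ.λ.1) (λ.λ.1)))
  step 2: (λ.λ.0) ((λ.λ.λ.0) ((λ.λ.1) (λ.λ.1))) ((λ.λ.λ.0) ((λ.λ.1) (λ.λ.1)))
  step 3: (λ.0) ((λ.λ.λ.0) ((λ.λ.1) (λ.λ.1)))
  step 4: (λ.λ.λ.0) ((λ.λ.1) (λ.λ.1))
  step 5: λ.λ.0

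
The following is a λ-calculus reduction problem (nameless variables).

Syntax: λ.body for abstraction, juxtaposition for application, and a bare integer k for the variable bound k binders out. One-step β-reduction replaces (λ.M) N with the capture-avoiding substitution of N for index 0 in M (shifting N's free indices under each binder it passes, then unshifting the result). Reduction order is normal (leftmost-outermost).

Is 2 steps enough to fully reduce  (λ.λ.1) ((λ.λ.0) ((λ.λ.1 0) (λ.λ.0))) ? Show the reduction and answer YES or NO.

  start: (λ.λ.1) ((λ.λ.0) ((λ.λ.1 0) (λ.λ.0)))
  step 1: λ.(λ.λ.0) ((λ.λ.1 0) (λ.λ.0))
  step 2: λ.λ.0

Answer: YES — reaches normal form λ.λ.0 in 2 ≤ 2 steps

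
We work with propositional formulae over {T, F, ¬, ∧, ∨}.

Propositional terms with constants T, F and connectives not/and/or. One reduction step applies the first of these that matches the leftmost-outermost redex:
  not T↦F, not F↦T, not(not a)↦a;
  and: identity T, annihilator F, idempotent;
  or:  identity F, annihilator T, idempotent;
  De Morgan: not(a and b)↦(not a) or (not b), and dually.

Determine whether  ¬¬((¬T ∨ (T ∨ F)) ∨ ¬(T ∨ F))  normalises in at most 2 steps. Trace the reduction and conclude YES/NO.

Answer: NO — after 2 steps the term is (F ∨ (T ∨ F)) ∨ ¬(T ∨ F), not yet normal

Reduction:
  start: ¬¬((¬T ∨ (T ∨ F)) ∨ ¬(T ∨ F))
  step 1: (¬T ∨ (T ∨ F)) ∨ ¬(T ∨ F)
  step 2: (F ∨ (T ∨ F)) ∨ ¬(T ∨ F)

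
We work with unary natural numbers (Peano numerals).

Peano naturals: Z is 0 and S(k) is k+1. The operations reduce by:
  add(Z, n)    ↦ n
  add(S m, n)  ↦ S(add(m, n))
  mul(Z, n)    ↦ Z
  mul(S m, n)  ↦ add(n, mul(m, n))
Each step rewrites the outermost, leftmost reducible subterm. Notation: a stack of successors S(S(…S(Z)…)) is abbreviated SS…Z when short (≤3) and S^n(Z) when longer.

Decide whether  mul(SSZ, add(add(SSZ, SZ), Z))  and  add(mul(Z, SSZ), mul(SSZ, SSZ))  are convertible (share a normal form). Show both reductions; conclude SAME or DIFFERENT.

Answer: DIFFERENT — A ⇓ S^6(Z), B ⇓ S^4(Z)

Reduction:
Term A:
  start: mul(SSZ, add(add(SSZ, SZ), Z))
  →1  add(add(add(SSZ, SZ), Z), mul(SZ, add(add(SSZ, SZ), Z)))
  →2  add(add(S(add(SZ, SZ)), Z), mul(SZ, add(add(SSZ, SZ), Z)))
  →3  add(S(add(add(SZ, SZ), Z)), mul(SZ, add(add(SSZ, SZ), Z)))
  →4  S(add(add(add(SZ, SZ), Z), mul(SZ, add(add(SSZ, SZ), Z))))
  →5  S(add(add(S(add(Z, SZ)), Z), mul(SZ, add(add(SSZ, SZ), Z))))
  →6  S(add(S(add(add(Z, SZ), Z)), mul(SZ, add(add(SSZ, SZ), Z))))
  →7  S(S(add(add(add(Z, SZ), Z), mul(SZ, add(add(SSZ, SZ), Z)))))
  →8  S(S(add(add(SZ, Z), mul(SZ, add(add(SSZ, SZ), Z)))))
  →9  S(S(add(S(add(Z, Z)), mul(SZ, add(add(SSZ, SZ), Z)))))
  →10  S(S(S(add(add(Z, Z), mul(SZ, add(add(SSZ, SZ), Z))))))
  →11  S(S(S(add(Z, mul(SZ, add(add(SSZ, SZ), Z))))))
  →12  S(S(S(mul(SZ, add(add(SSZ, SZ), Z)))))
  →13  S(S(S(add(add(add(SSZ, SZ), Z), mul(Z, add(add(SSZ, SZ), Z))))))
  →14  S(S(S(add(add(S(add(SZ, SZ)), Z), mul(Z, add(add(SSZ, SZ), Z))))))
  →15  S(S(S(add(S(add(add(SZ, SZ), Z)), mul(Z, add(add(SSZ, SZ), Z))))))
  →16  S(S(S(S(add(add(add(SZ, SZ), Z), mul(Z, add(add(SSZ, SZ), Z)))))))
  →17  S(S(S(S(add(add(S(add(Z, SZ)), Z), mul(Z, add(add(SSZ, SZ), Z)))))))
  →18  S(S(S(S(add(S(add(add(Z, SZ), Z)), mul(Z, add(add(SSZ, SZ), Z)))))))
  →19  S(S(S(S(S(add(add(add(Z, SZ), Z), mul(Z, add(add(SSZ, SZ), Z))))))))
  →20  S(S(S(S(S(add(add(SZ, Z), mul(Z, add(add(SSZ, SZ), Z))))))))
  →21  S(S(S(S(S(add(S(add(Z, Z)), mul(Z, add(add(SSZ, SZ), Z))))))))
  →22  S(S(S(S(S(S(add(add(Z, Z), mul(Z, add(add(SSZ, SZ), Z)))))))))
  →23  S(S(S(S(S(S(add(Z, mul(Z, add(add(SSZ, SZ), Z)))))))))
  →24  S(S(S(S(S(S(mul(Z, add(add(SSZ, SZ), Z))))))))
  →25  S^6(Z)

Term B:
  start: add(mul(Z, SSZ), mul(SSZ, SSZ))
  →1  add(Z, mul(SSZ, SSZ))
  →2  mul(SSZ, SSZ)
  →3  add(SSZ, mul(SZ, SSZ))
  →4  S(add(SZ, mul(SZ, SSZ)))
  →5  S(S(add(Z, mul(SZ, SSZ))))
  →6  S(S(mul(SZ, SSZ)))
  →7  S(S(add(SSZ, mul(Z, SSZ))))
  →8  S(S(S(add(SZ, mul(Z, SSZ)))))
  →9  S(S(S(S(add(Z, mul(Z, SSZ))))))
  →10  S(S(S(S(mul(Z, SSZ)))))
  →11  S^4(Z)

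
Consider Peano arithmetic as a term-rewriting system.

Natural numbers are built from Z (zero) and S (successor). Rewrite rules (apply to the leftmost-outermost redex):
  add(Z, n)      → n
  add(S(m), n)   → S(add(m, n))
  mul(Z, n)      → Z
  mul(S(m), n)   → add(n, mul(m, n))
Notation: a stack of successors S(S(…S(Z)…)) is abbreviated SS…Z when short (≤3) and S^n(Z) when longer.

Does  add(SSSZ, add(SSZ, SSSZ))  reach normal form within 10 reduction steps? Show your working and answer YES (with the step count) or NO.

  start: add(SSSZ, add(SSZ, SSSZ))
  →1  S(add(SSZ, add(SSZ, SSSZ)))
  →2  S(S(add(SZ, add(SSZ, SSSZ))))
  →3  S(S(S(add(Z, add(SSZ, SSSZ)))))
  →4  S(S(S(add(SSZ, SSSZ))))
  →5  S(S(S(S(add(SZ, SSSZ)))))
  →6  S(S(S(S(S(add(Z, SSSZ))))))
  →7  S^8(Z)

Answer: YES — reaches normal form S^8(Z) in 7 ≤ 10 steps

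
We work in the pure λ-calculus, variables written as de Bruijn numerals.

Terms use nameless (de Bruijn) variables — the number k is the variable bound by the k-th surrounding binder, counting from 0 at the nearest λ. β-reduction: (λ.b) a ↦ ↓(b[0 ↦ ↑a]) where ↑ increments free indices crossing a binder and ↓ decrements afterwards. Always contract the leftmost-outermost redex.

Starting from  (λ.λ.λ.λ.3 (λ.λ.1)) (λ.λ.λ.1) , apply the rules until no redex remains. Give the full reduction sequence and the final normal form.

Answer: normal form = λ.λ.λ.λ.λ.1  (in 2 steps)

Derivation:
  start: (λ.λ.λ.λ.3 (λ.λ.1)) (λ.λ.λ.1)
  step 1: λ.λ.λ.(λ.λ.λ.1) (λ.λ.1)
  step 2: λ.λ.λ.λ.λ.1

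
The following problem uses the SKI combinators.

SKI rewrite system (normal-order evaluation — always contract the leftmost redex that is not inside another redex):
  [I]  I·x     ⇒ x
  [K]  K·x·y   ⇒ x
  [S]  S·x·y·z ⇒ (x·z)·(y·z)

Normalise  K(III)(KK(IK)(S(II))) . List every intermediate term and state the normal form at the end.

  start: K(III)(KK(IK)(S(II)))
  step 1: III
  step 2: II
  step 3: I

Answer: normal form = I  (in 3 steps)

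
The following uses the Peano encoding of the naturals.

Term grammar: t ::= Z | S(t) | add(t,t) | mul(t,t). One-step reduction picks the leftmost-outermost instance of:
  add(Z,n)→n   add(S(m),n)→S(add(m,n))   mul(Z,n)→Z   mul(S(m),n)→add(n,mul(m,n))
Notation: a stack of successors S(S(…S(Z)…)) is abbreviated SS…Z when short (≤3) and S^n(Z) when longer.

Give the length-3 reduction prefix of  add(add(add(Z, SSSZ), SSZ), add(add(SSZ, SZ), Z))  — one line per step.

  start: add(add(add(Z, SSSZ), SSZ), add(add(SSZ, SZ), Z))
  step 1: add(add(SSSZ, SSZ), add(add(SSZ, SZ), Z))
  step 2: add(S(add(SSZ, SSZ)), add(add(SSZ, SZ), Z))
  step 3: S(add(add(SSZ, SSZ), add(add(SSZ, SZ), Z)))

Answer: after 3 steps: S(add(add(SSZ, SSZ), add(add(SSZ, SZ), Z)))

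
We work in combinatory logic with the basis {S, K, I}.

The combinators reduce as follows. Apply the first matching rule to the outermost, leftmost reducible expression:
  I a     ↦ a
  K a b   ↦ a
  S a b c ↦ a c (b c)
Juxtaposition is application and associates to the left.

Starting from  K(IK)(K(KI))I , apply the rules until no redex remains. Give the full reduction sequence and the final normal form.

Answer: normal form = KI  (in 2 steps)

Reduction:
  start: K(IK)(K(KI))I
  →1  IKI
  →2  KI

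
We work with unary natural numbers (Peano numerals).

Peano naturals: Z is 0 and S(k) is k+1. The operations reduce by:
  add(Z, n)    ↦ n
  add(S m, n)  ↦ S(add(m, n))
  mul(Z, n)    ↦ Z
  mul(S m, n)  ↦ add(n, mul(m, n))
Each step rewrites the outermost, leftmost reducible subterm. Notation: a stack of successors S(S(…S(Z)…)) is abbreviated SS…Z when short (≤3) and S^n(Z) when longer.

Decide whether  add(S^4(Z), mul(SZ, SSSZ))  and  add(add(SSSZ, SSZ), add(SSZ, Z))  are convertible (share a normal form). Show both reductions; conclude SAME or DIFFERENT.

Term A:
  start: add(S^4(Z), mul(SZ, SSSZ))
  step 1: S(add(SSSZ, mul(SZ, SSSZ)))
  step 2: S(S(add(SSZ, mul(SZ, SSSZ))))
  step 3: S(S(S(add(SZ, mul(SZ, SSSZ)))))
  step 4: S(S(S(S(add(Z, mul(SZ, SSSZ))))))
  step 5: S(S(S(S(mul(SZ, SSSZ)))))
  step 6: S(S(S(S(add(SSSZ, mul(Z, SSSZ))))))
  step 7: S(S(S(S(S(add(SSZ, mul(Z, SSSZ)))))))
  step 8: S(S(S(S(S(S(add(SZ, mul(Z, SSSZ))))))))
  step 9: S(S(S(S(S(S(S(add(Z, mul(Z, SSSZ)))))))))
  step 10: S(S(S(S(S(S(S(mul(Z, SSSZ))))))))
  step 11: S^7(Z)

Term B:
  start: add(add(SSSZ, SSZ), add(SSZ, Z))
  step 1: add(S(add(SSZ, SSZ)), add(SSZ, Z))
  step 2: S(add(add(SSZ, SSZ), add(SSZ, Z)))
  step 3: S(add(S(add(SZ, SSZ)), add(SSZ, Z)))
  step 4: S(S(add(add(SZ, SSZ), add(SSZ, Z))))
  step 5: S(S(add(S(add(Z, SSZ)), add(SSZ, Z))))
  step 6: S(S(S(add(add(Z, SSZ), add(SSZ, Z)))))
  step 7: S(S(S(add(SSZ, add(SSZ, Z)))))
  step 8: S(S(S(S(add(SZ, add(SSZ, Z))))))
  step 9: S(S(S(S(S(add(Z, add(SSZ, Z)))))))
  step 10: S(S(S(S(S(add(SSZ, Z))))))
  step 11: S(S(S(S(S(S(add(SZ, Z)))))))
  step 12: S(S(S(S(S(S(S(add(Z, Z))))))))
  step 13: S^7(Z)

Answer: SAME — A ⇓ S^7(Z), B ⇓ S^7(Z)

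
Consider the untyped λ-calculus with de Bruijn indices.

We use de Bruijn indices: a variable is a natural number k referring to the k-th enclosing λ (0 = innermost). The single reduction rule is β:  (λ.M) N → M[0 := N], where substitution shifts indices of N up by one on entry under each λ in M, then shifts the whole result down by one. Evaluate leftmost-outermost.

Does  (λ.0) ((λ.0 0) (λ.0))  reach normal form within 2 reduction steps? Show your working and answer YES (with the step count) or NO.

  start: (λ.0) ((λ.0 0) (λ.0))
  [1] (λ.0 0) (λ.0)
  [2] (λ.0) (λ.0)

Answer: NO — after 2 steps the term is (λ.0) (λ.0), not yet normal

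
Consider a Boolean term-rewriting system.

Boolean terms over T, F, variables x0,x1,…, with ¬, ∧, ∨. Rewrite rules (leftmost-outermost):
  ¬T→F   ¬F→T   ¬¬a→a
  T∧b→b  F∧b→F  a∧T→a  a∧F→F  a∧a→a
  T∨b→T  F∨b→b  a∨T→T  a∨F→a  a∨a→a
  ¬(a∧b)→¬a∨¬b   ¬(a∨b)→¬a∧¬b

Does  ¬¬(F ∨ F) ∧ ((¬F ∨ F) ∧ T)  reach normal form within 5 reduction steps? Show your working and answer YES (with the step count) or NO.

  start: ¬¬(F ∨ F) ∧ ((¬F ∨ F) ∧ T)
  step 1: (F ∨ F) ∧ ((¬F ∨ F) ∧ T)
  step 2: F ∧ ((¬F ∨ F) ∧ T)
  step 3: F

Answer: YES — reaches normal form F in 3 ≤ 5 steps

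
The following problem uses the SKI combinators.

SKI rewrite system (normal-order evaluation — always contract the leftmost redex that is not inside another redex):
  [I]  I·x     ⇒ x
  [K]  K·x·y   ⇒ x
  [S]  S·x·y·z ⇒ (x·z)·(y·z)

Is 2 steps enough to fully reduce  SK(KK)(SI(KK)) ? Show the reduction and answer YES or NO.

Answer: YES — reaches normal form SI(KK) in 2 ≤ 2 steps

Working:
  start: SK(KK)(SI(KK))
  step 1: K(SI(KK))(KK(SI(KK)))
  step 2: SI(KK)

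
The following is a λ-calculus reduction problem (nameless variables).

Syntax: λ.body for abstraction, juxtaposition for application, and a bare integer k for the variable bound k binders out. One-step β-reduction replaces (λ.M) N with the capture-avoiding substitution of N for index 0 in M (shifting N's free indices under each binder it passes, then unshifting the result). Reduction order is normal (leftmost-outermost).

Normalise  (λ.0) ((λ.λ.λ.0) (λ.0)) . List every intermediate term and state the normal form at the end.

Answer: normal form = λ.λ.0  (in 2 steps)

Working:
  start: (λ.0) ((λ.λ.λ.0) (λ.0))
  →1  (λ.λ.λ.0) (λ.0)
  →2  λ.λ.0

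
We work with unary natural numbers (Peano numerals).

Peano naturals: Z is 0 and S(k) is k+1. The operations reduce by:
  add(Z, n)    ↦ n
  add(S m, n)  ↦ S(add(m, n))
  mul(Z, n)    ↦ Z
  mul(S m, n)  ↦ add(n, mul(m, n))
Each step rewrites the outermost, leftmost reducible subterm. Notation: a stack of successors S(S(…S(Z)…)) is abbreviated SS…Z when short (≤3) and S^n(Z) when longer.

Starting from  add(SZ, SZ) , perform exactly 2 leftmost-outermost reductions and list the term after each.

Answer: after 2 steps: SSZ

Derivation:
  start: add(SZ, SZ)
  →1  S(add(Z, SZ))
  →2  SSZ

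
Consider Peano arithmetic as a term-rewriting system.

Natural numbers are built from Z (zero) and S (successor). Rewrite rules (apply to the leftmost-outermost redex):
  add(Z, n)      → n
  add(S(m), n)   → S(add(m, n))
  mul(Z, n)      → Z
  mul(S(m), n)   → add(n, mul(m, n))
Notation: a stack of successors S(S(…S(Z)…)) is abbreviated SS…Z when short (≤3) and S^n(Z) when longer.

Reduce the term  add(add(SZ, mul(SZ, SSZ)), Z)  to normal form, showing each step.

Answer: normal form = SSSZ  (in 11 steps)

Reduction:
  start: add(add(SZ, mul(SZ, SSZ)), Z)
  →1  add(S(add(Z, mul(SZ, SSZ))), Z)
  →2  S(add(add(Z, mul(SZ, SSZ)), Z))
  →3  S(add(mul(SZ, SSZ), Z))
  →4  S(add(add(SSZ, mul(Z, SSZ)), Z))
  →5  S(add(S(add(SZ, mul(Z, SSZ))), Z))
  →6  S(S(add(add(SZ, mul(Z, SSZ)), Z)))
  →7  S(S(add(S(add(Z, mul(Z, SSZ))), Z)))
  →8  S(S(S(add(add(Z, mul(Z, SSZ)), Z))))
  →9  S(S(S(add(mul(Z, SSZ), Z))))
  →10  S(S(S(add(Z, Z))))
  →11  SSSZ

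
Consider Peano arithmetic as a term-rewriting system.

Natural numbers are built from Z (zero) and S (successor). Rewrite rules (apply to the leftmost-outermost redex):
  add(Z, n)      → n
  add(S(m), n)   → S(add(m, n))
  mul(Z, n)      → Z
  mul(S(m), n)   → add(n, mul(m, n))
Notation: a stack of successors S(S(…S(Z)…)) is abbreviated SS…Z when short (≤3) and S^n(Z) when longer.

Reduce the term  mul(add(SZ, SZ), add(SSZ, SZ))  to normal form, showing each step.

Answer: normal form = S^6(Z)  (in 19 steps)

Working:
  start: mul(add(SZ, SZ), add(SSZ, SZ))
  [1] mul(S(add(Z, SZ)), add(SSZ, SZ))
  [2] add(add(SSZ, SZ), mul(add(Z, SZ), add(SSZ, SZ)))
  [3] add(S(add(SZ, SZ)), mul(add(Z, SZ), add(SSZ, SZ)))
  [4] S(add(add(SZ, SZ), mul(add(Z, SZ), add(SSZ, SZ))))
  [5] S(add(S(add(Z, SZ)), mul(add(Z, SZ), add(SSZ, SZ))))
  [6] S(S(add(add(Z, SZ), mul(add(Z, SZ), add(SSZ, SZ)))))
  [7] S(S(add(SZ, mul(add(Z, SZ), add(SSZ, SZ)))))
  [8] S(S(S(add(Z, mul(add(Z, SZ), add(SSZ, SZ))))))
  [9] S(S(S(mul(add(Z, SZ), add(SSZ, SZ)))))
  [10] S(S(S(mul(SZ, add(SSZ, SZ)))))
  [11] S(S(S(add(add(SSZ, SZ), mul(Z, add(SSZ, SZ))))))
  [12] S(S(S(add(S(add(SZ, SZ)), mul(Z, add(SSZ, SZ))))))
  [13] S(S(S(S(add(add(SZ, SZ), mul(Z, add(SSZ, SZ)))))))
  [14] S(S(S(S(add(S(add(Z, SZ)), mul(Z, add(SSZ, SZ)))))))
  [15] S(S(S(S(S(add(add(Z, SZ), mul(Z, add(SSZ, SZ))))))))
  [16] S(S(S(S(S(add(SZ, mul(Z, add(SSZ, SZ))))))))
  [17] S(S(S(S(S(S(add(Z, mul(Z, add(SSZ, SZ)))))))))
  [18] S(S(S(S(S(S(mul(Z, add(SSZ, SZ))))))))
  [19] S^6(Z)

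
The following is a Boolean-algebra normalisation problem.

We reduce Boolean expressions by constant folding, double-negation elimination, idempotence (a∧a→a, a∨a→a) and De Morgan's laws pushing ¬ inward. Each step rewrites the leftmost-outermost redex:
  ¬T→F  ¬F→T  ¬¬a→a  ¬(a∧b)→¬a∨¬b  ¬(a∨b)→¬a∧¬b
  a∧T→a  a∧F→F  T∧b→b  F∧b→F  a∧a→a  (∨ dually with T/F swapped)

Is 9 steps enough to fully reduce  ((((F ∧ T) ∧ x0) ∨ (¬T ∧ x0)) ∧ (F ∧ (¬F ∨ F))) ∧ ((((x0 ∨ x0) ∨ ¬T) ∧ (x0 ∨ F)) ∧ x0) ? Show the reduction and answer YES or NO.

Answer: YES — reaches normal form F in 7 ≤ 9 steps

Working:
  start: ((((F ∧ T) ∧ x0) ∨ (¬T ∧ x0)) ∧ (F ∧ (¬F ∨ F))) ∧ ((((x0 ∨ x0) ∨ ¬T) ∧ (x0 ∨ F)) ∧ x0)
  →1  (((F ∧ x0) ∨ (¬T ∧ x0)) ∧ (F ∧ (¬F ∨ F))) ∧ ((((x0 ∨ x0) ∨ ¬T) ∧ (x0 ∨ F)) ∧ x0)
  →2  ((F ∨ (¬T ∧ x0)) ∧ (F ∧ (¬F ∨ F))) ∧ ((((x0 ∨ x0) ∨ ¬T) ∧ (x0 ∨ F)) ∧ x0)
  →3  ((¬T ∧ x0) ∧ (F ∧ (¬F ∨ F))) ∧ ((((x0 ∨ x0) ∨ ¬T) ∧ (x0 ∨ F)) ∧ x0)
  →4  ((F ∧ x0) ∧ (F ∧ (¬F ∨ F))) ∧ ((((x0 ∨ x0) ∨ ¬T) ∧ (x0 ∨ F)) ∧ x0)
  →5  (F ∧ (F ∧ (¬F ∨ F))) ∧ ((((x0 ∨ x0) ∨ ¬T) ∧ (x0 ∨ F)) ∧ x0)
  →6  F ∧ ((((x0 ∨ x0) ∨ ¬T) ∧ (x0 ∨ F)) ∧ x0)
  →7  F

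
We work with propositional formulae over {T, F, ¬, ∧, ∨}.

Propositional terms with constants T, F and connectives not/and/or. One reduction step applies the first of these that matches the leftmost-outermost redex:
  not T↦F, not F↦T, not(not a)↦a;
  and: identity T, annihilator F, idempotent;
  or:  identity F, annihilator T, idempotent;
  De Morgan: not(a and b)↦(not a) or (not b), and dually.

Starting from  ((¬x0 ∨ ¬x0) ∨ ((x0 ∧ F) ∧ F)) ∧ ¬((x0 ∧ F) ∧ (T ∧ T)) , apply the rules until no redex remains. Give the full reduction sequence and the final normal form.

Answer: normal form = ¬x0  (in 9 steps)

Working:
  start: ((¬x0 ∨ ¬x0) ∨ ((x0 ∧ F) ∧ F)) ∧ ¬((x0 ∧ F) ∧ (T ∧ T))
  →1  (¬x0 ∨ ((x0 ∧ F) ∧ F)) ∧ ¬((x0 ∧ F) ∧ (T ∧ T))
  →2  (¬x0 ∨ F) ∧ ¬((x0 ∧ F) ∧ (T ∧ T))
  →3  ¬x0 ∧ ¬((x0 ∧ F) ∧ (T ∧ T))
  →4  ¬x0 ∧ (¬(x0 ∧ F) ∨ ¬(T ∧ T))
  →5  ¬x0 ∧ ((¬x0 ∨ ¬F) ∨ ¬(T ∧ T))
  →6  ¬x0 ∧ ((¬x0 ∨ T) ∨ ¬(T ∧ T))
  →7  ¬x0 ∧ (T ∨ ¬(T ∧ T))
  →8  ¬x0 ∧ T
  →9  ¬x0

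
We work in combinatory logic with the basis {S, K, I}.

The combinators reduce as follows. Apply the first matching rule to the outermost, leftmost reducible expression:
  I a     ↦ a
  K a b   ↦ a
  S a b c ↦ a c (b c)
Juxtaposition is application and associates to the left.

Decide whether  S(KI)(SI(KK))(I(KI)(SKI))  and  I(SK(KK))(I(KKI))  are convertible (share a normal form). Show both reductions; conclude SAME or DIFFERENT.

Answer: SAME — A ⇓ K, B ⇓ K

Working:
Term A:
  start: S(KI)(SI(KK))(I(KI)(SKI))
  →1  KI(I(KI)(SKI))(SI(KK)(I(KI)(SKI)))
  →2  I(SI(KK)(I(KI)(SKI)))
  →3  SI(KK)(I(KI)(SKI))
  →4  I(I(KI)(SKI))(KK(I(KI)(SKI)))
  →5  I(KI)(SKI)(KK(I(KI)(SKI)))
  →6  KI(SKI)(KK(I(KI)(SKI)))
  →7  I(KK(I(KI)(SKI)))
  →8  KK(I(KI)(SKI))
  →9  K

Term B:
  start: I(SK(KK))(I(KKI))
  →1  SK(KK)(I(KKI))
  →2  K(I(KKI))(KK(I(KKI)))
  →3  I(KKI)
  →4  KKI
  →5  K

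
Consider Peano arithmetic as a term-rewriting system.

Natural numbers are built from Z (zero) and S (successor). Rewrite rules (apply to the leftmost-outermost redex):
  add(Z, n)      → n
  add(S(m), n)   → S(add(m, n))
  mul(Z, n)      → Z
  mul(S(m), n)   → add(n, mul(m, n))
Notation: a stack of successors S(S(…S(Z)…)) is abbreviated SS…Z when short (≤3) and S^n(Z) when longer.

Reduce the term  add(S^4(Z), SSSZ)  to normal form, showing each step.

  start: add(S^4(Z), SSSZ)
  step 1: S(add(SSSZ, SSSZ))
  step 2: S(S(add(SSZ, SSSZ)))
  step 3: S(S(S(add(SZ, SSSZ))))
  step 4: S(S(S(S(add(Z, SSSZ)))))
  step 5: S^7(Z)

Answer: normal form = S^7(Z)  (in 5 steps)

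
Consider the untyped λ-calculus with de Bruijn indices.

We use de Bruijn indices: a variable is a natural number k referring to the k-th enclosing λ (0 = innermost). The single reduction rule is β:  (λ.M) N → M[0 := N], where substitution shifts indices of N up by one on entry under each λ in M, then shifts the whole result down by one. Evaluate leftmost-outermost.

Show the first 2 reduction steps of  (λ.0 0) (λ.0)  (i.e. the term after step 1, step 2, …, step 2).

  start: (λ.0 0) (λ.0)
  [1] (λ.0) (λ.0)
  [2] λ.0

Answer: after 2 steps: λ.0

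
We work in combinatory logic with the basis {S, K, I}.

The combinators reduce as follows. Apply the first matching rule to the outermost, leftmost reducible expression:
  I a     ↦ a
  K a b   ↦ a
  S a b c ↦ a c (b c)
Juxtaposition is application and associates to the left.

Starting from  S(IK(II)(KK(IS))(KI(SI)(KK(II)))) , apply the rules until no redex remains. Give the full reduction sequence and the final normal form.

Answer: normal form = SK  (in 7 steps)

Reduction:
  start: S(IK(II)(KK(IS))(KI(SI)(KK(II))))
  →1  S(K(II)(KK(IS))(KI(SI)(KK(II))))
  →2  S(II(KI(SI)(KK(II))))
  →3  S(I(KI(SI)(KK(II))))
  →4  S(KI(SI)(KK(II)))
  →5  S(I(KK(II)))
  →6  S(KK(II))
  →7  SK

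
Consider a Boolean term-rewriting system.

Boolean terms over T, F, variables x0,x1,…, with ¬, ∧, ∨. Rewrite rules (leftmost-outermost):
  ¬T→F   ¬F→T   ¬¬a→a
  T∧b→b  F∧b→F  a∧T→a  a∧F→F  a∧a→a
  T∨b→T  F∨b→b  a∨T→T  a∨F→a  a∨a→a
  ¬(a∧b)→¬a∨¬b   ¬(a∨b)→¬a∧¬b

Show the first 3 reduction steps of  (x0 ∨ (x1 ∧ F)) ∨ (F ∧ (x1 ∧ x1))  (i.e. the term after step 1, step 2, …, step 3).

  start: (x0 ∨ (x1 ∧ F)) ∨ (F ∧ (x1 ∧ x1))
  step 1: (x0 ∨ F) ∨ (F ∧ (x1 ∧ x1))
  step 2: x0 ∨ (F ∧ (x1 ∧ x1))
  step 3: x0 ∨ F

Answer: after 3 steps: x0 ∨ F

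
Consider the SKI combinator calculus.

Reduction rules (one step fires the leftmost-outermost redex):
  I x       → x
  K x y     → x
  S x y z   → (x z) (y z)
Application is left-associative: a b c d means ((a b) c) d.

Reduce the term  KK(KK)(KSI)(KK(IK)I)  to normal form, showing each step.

Answer: normal form = S  (in 3 steps)

Working:
  start: KK(KK)(KSI)(KK(IK)I)
  [1] K(KSI)(KK(IK)I)
  [2] KSI
  [3] S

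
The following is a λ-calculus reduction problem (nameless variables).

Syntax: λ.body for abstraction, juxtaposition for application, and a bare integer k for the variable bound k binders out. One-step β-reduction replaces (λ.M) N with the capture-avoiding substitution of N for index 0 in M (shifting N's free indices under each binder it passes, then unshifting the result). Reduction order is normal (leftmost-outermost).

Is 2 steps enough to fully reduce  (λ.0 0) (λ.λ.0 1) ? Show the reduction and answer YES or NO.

  start: (λ.0 0) (λ.λ.0 1)
  step 1: (λ.λ.0 1) (λ.λ.0 1)
  step 2: λ.0 (λ.λ.0 1)

Answer: YES — reaches normal form λ.0 (λ.λ.0 1) in 2 ≤ 2 steps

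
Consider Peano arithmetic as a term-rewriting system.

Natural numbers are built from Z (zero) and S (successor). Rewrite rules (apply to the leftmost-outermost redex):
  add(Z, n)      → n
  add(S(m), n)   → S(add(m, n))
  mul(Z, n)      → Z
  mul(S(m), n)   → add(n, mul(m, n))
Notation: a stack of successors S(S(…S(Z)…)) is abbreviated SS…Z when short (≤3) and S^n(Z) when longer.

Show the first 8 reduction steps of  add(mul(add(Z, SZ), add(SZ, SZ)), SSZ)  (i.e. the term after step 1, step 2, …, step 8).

Answer: after 8 steps: S(S(add(add(Z, mul(Z, add(SZ, SZ))), SSZ)))

Reduction:
  start: add(mul(add(Z, SZ), add(SZ, SZ)), SSZ)
  step 1: add(mul(SZ, add(SZ, SZ)), SSZ)
  step 2: add(add(add(SZ, SZ), mul(Z, add(SZ, SZ))), SSZ)
  step 3: add(add(S(add(Z, SZ)), mul(Z, add(SZ, SZ))), SSZ)
  step 4: add(S(add(add(Z, SZ), mul(Z, add(SZ, SZ)))), SSZ)
  step 5: S(add(add(add(Z, SZ), mul(Z, add(SZ, SZ))), SSZ))
  step 6: S(add(add(SZ, mul(Z, add(SZ, SZ))), SSZ))
  step 7: S(add(S(add(Z, mul(Z, add(SZ, SZ)))), SSZ))
  step 8: S(S(add(add(Z, mul(Z, add(SZ, SZ))), SSZ)))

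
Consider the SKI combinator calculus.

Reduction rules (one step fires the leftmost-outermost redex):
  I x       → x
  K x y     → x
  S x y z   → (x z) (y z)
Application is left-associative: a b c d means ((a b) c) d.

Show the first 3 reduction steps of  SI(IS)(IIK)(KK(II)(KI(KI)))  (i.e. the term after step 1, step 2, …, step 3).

  start: SI(IS)(IIK)(KK(II)(KI(KI)))
  step 1: I(IIK)(IS(IIK))(KK(II)(KI(KI)))
  step 2: IIK(IS(IIK))(KK(II)(KI(KI)))
  step 3: IK(IS(IIK))(KK(II)(KI(KI)))

Answer: after 3 steps: IK(IS(IIK))(KK(II)(KI(KI)))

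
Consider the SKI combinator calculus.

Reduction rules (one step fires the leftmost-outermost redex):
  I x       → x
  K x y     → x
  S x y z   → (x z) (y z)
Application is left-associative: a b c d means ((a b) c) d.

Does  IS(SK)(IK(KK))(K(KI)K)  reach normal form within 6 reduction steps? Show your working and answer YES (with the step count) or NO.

Answer: YES — reaches normal form KK in 6 ≤ 6 steps

Reduction:
  start: IS(SK)(IK(KK))(K(KI)K)
  step 1: S(SK)(IK(KK))(K(KI)K)
  step 2: SK(K(KI)K)(IK(KK)(K(KI)K))
  step 3: K(IK(KK)(K(KI)K))(K(KI)K(IK(KK)(K(KI)K)))
  step 4: IK(KK)(K(KI)K)
  step 5: K(KK)(K(KI)K)
  step 6: KK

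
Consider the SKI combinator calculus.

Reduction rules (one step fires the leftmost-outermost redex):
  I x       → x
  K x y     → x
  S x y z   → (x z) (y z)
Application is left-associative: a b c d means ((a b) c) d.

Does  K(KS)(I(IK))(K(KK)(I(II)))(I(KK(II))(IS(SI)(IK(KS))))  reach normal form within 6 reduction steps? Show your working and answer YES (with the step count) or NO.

Answer: YES — reaches normal form S(K(S(SI)(K(KS)))) in 6 ≤ 6 steps

Derivation:
  start: K(KS)(I(IK))(K(KK)(I(II)))(I(KK(II))(IS(SI)(IK(KS))))
  step 1: KS(K(KK)(I(II)))(I(KK(II))(IS(SI)(IK(KS))))
  step 2: S(I(KK(II))(IS(SI)(IK(KS))))
  step 3: S(KK(II)(IS(SI)(IK(KS))))
  step 4: S(K(IS(SI)(IK(KS))))
  step 5: S(K(S(SI)(IK(KS))))
  step 6: S(K(S(SI)(K(KS))))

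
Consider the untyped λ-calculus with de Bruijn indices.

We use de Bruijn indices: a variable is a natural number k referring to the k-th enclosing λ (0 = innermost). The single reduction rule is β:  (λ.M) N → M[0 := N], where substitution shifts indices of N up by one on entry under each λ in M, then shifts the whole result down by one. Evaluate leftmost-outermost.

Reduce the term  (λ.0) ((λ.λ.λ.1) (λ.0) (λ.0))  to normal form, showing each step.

  start: (λ.0) ((λ.λ.λ.1) (λ.0) (λ.0))
  [1] (λ.λ.λ.1) (λ.0) (λ.0)
  [2] (λ.λ.1) (λ.0)
  [3] λ.λ.0

Answer: normal form = λ.λ.0  (in 3 steps)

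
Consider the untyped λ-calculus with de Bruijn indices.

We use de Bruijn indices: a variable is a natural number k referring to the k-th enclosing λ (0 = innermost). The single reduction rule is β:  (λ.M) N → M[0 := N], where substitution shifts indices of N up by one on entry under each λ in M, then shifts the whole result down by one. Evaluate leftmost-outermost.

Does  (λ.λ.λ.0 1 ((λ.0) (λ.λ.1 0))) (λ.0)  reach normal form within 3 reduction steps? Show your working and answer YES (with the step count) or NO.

  start: (λ.λ.λ.0 1 ((λ.0) (λ.λ.1 0))) (λ.0)
  step 1: λ.λ.0 1 ((λ.0) (λ.λ.1 0))
  step 2: λ.λ.0 1 (λ.λ.1 0)

Answer: YES — reaches normal form λ.λ.0 1 (λ.λ.1 0) in 2 ≤ 3 steps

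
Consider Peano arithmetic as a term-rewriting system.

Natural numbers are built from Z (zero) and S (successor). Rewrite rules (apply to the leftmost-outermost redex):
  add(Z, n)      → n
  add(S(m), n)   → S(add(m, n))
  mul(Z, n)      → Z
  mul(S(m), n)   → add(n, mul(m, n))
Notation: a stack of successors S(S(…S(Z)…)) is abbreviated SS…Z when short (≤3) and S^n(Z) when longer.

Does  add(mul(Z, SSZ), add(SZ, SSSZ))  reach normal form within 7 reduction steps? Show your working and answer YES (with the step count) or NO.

  start: add(mul(Z, SSZ), add(SZ, SSSZ))
  [1] add(Z, add(SZ, SSSZ))
  [2] add(SZ, SSSZ)
  [3] S(add(Z, SSSZ))
  [4] S^4(Z)

Answer: YES — reaches normal form S^4(Z) in 4 ≤ 7 steps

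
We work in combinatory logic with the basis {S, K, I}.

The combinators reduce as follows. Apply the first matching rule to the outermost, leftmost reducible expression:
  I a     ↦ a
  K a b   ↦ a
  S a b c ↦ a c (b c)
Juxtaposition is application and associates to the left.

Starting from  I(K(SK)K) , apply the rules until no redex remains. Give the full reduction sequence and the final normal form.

  start: I(K(SK)K)
  [1] K(SK)K
  [2] SK

Answer: normal form = SK  (in 2 steps)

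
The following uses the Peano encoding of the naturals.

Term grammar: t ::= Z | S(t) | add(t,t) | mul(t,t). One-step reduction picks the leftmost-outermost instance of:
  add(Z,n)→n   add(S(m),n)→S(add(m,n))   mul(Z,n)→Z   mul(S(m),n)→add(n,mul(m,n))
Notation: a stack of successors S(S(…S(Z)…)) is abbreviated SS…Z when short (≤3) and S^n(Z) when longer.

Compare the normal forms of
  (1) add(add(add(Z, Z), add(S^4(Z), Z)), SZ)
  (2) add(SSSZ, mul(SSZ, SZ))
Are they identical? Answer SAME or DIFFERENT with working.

Answer: SAME — A ⇓ S^5(Z), B ⇓ S^5(Z)

Working:
Term A:
  start: add(add(add(Z, Z), add(S^4(Z), Z)), SZ)
  step 1: add(add(Z, add(S^4(Z), Z)), SZ)
  step 2: add(add(S^4(Z), Z), SZ)
  step 3: add(S(add(SSSZ, Z)), SZ)
  step 4: S(add(add(SSSZ, Z), SZ))
  step 5: S(add(S(add(SSZ, Z)), SZ))
  step 6: S(S(add(add(SSZ, Z), SZ)))
  step 7: S(S(add(S(add(SZ, Z)), SZ)))
  step 8: S(S(S(add(add(SZ, Z), SZ))))
  step 9: S(S(S(add(S(add(Z, Z)), SZ))))
  step 10: S(S(S(S(add(add(Z, Z), SZ)))))
  step 11: S(S(S(S(add(Z, SZ)))))
  step 12: S^5(Z)

Term B:
  start: add(SSSZ, mul(SSZ, SZ))
  step 1: S(add(SSZ, mul(SSZ, SZ)))
  step 2: S(S(add(SZ, mul(SSZ, SZ))))
  step 3: S(S(S(add(Z, mul(SSZ, SZ)))))
  step 4: S(S(S(mul(SSZ, SZ))))
  step 5: S(S(S(add(SZ, mul(SZ, SZ)))))
  step 6: S(S(S(S(add(Z, mul(SZ, SZ))))))
  step 7: S(S(S(S(mul(SZ, SZ)))))
  step 8: S(S(S(S(add(SZ, mul(Z, SZ))))))
  step 9: S(S(S(S(S(add(Z, mul(Z, SZ)))))))
  step 10: S(S(S(S(S(mul(Z, SZ))))))
  step 11: S^5(Z)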